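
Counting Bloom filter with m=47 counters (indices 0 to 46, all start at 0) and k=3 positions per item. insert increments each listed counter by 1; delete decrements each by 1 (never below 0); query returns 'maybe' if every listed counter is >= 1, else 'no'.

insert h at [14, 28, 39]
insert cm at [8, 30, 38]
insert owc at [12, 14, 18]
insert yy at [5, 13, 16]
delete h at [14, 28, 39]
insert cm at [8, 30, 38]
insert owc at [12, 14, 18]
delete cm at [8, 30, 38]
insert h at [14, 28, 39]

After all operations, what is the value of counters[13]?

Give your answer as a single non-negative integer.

Step 1: insert h at [14, 28, 39] -> counters=[0,0,0,0,0,0,0,0,0,0,0,0,0,0,1,0,0,0,0,0,0,0,0,0,0,0,0,0,1,0,0,0,0,0,0,0,0,0,0,1,0,0,0,0,0,0,0]
Step 2: insert cm at [8, 30, 38] -> counters=[0,0,0,0,0,0,0,0,1,0,0,0,0,0,1,0,0,0,0,0,0,0,0,0,0,0,0,0,1,0,1,0,0,0,0,0,0,0,1,1,0,0,0,0,0,0,0]
Step 3: insert owc at [12, 14, 18] -> counters=[0,0,0,0,0,0,0,0,1,0,0,0,1,0,2,0,0,0,1,0,0,0,0,0,0,0,0,0,1,0,1,0,0,0,0,0,0,0,1,1,0,0,0,0,0,0,0]
Step 4: insert yy at [5, 13, 16] -> counters=[0,0,0,0,0,1,0,0,1,0,0,0,1,1,2,0,1,0,1,0,0,0,0,0,0,0,0,0,1,0,1,0,0,0,0,0,0,0,1,1,0,0,0,0,0,0,0]
Step 5: delete h at [14, 28, 39] -> counters=[0,0,0,0,0,1,0,0,1,0,0,0,1,1,1,0,1,0,1,0,0,0,0,0,0,0,0,0,0,0,1,0,0,0,0,0,0,0,1,0,0,0,0,0,0,0,0]
Step 6: insert cm at [8, 30, 38] -> counters=[0,0,0,0,0,1,0,0,2,0,0,0,1,1,1,0,1,0,1,0,0,0,0,0,0,0,0,0,0,0,2,0,0,0,0,0,0,0,2,0,0,0,0,0,0,0,0]
Step 7: insert owc at [12, 14, 18] -> counters=[0,0,0,0,0,1,0,0,2,0,0,0,2,1,2,0,1,0,2,0,0,0,0,0,0,0,0,0,0,0,2,0,0,0,0,0,0,0,2,0,0,0,0,0,0,0,0]
Step 8: delete cm at [8, 30, 38] -> counters=[0,0,0,0,0,1,0,0,1,0,0,0,2,1,2,0,1,0,2,0,0,0,0,0,0,0,0,0,0,0,1,0,0,0,0,0,0,0,1,0,0,0,0,0,0,0,0]
Step 9: insert h at [14, 28, 39] -> counters=[0,0,0,0,0,1,0,0,1,0,0,0,2,1,3,0,1,0,2,0,0,0,0,0,0,0,0,0,1,0,1,0,0,0,0,0,0,0,1,1,0,0,0,0,0,0,0]
Final counters=[0,0,0,0,0,1,0,0,1,0,0,0,2,1,3,0,1,0,2,0,0,0,0,0,0,0,0,0,1,0,1,0,0,0,0,0,0,0,1,1,0,0,0,0,0,0,0] -> counters[13]=1

Answer: 1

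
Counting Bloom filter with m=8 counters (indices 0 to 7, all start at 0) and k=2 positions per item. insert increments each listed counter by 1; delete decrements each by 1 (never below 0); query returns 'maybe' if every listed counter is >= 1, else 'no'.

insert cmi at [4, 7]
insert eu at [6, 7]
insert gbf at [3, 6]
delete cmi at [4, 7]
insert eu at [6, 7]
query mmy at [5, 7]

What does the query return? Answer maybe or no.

Step 1: insert cmi at [4, 7] -> counters=[0,0,0,0,1,0,0,1]
Step 2: insert eu at [6, 7] -> counters=[0,0,0,0,1,0,1,2]
Step 3: insert gbf at [3, 6] -> counters=[0,0,0,1,1,0,2,2]
Step 4: delete cmi at [4, 7] -> counters=[0,0,0,1,0,0,2,1]
Step 5: insert eu at [6, 7] -> counters=[0,0,0,1,0,0,3,2]
Query mmy: check counters[5]=0 counters[7]=2 -> no

Answer: no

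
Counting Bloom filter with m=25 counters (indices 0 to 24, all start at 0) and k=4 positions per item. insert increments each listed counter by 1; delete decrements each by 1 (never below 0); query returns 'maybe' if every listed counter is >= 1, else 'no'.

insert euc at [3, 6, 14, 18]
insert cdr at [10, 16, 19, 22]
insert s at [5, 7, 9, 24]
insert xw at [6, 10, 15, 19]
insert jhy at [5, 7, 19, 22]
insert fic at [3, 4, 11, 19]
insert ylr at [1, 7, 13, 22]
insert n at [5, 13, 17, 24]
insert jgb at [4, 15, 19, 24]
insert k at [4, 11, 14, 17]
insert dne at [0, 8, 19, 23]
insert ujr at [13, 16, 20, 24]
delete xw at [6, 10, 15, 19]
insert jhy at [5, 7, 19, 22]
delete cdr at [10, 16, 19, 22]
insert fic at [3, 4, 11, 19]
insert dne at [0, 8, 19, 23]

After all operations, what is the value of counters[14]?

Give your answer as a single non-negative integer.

Step 1: insert euc at [3, 6, 14, 18] -> counters=[0,0,0,1,0,0,1,0,0,0,0,0,0,0,1,0,0,0,1,0,0,0,0,0,0]
Step 2: insert cdr at [10, 16, 19, 22] -> counters=[0,0,0,1,0,0,1,0,0,0,1,0,0,0,1,0,1,0,1,1,0,0,1,0,0]
Step 3: insert s at [5, 7, 9, 24] -> counters=[0,0,0,1,0,1,1,1,0,1,1,0,0,0,1,0,1,0,1,1,0,0,1,0,1]
Step 4: insert xw at [6, 10, 15, 19] -> counters=[0,0,0,1,0,1,2,1,0,1,2,0,0,0,1,1,1,0,1,2,0,0,1,0,1]
Step 5: insert jhy at [5, 7, 19, 22] -> counters=[0,0,0,1,0,2,2,2,0,1,2,0,0,0,1,1,1,0,1,3,0,0,2,0,1]
Step 6: insert fic at [3, 4, 11, 19] -> counters=[0,0,0,2,1,2,2,2,0,1,2,1,0,0,1,1,1,0,1,4,0,0,2,0,1]
Step 7: insert ylr at [1, 7, 13, 22] -> counters=[0,1,0,2,1,2,2,3,0,1,2,1,0,1,1,1,1,0,1,4,0,0,3,0,1]
Step 8: insert n at [5, 13, 17, 24] -> counters=[0,1,0,2,1,3,2,3,0,1,2,1,0,2,1,1,1,1,1,4,0,0,3,0,2]
Step 9: insert jgb at [4, 15, 19, 24] -> counters=[0,1,0,2,2,3,2,3,0,1,2,1,0,2,1,2,1,1,1,5,0,0,3,0,3]
Step 10: insert k at [4, 11, 14, 17] -> counters=[0,1,0,2,3,3,2,3,0,1,2,2,0,2,2,2,1,2,1,5,0,0,3,0,3]
Step 11: insert dne at [0, 8, 19, 23] -> counters=[1,1,0,2,3,3,2,3,1,1,2,2,0,2,2,2,1,2,1,6,0,0,3,1,3]
Step 12: insert ujr at [13, 16, 20, 24] -> counters=[1,1,0,2,3,3,2,3,1,1,2,2,0,3,2,2,2,2,1,6,1,0,3,1,4]
Step 13: delete xw at [6, 10, 15, 19] -> counters=[1,1,0,2,3,3,1,3,1,1,1,2,0,3,2,1,2,2,1,5,1,0,3,1,4]
Step 14: insert jhy at [5, 7, 19, 22] -> counters=[1,1,0,2,3,4,1,4,1,1,1,2,0,3,2,1,2,2,1,6,1,0,4,1,4]
Step 15: delete cdr at [10, 16, 19, 22] -> counters=[1,1,0,2,3,4,1,4,1,1,0,2,0,3,2,1,1,2,1,5,1,0,3,1,4]
Step 16: insert fic at [3, 4, 11, 19] -> counters=[1,1,0,3,4,4,1,4,1,1,0,3,0,3,2,1,1,2,1,6,1,0,3,1,4]
Step 17: insert dne at [0, 8, 19, 23] -> counters=[2,1,0,3,4,4,1,4,2,1,0,3,0,3,2,1,1,2,1,7,1,0,3,2,4]
Final counters=[2,1,0,3,4,4,1,4,2,1,0,3,0,3,2,1,1,2,1,7,1,0,3,2,4] -> counters[14]=2

Answer: 2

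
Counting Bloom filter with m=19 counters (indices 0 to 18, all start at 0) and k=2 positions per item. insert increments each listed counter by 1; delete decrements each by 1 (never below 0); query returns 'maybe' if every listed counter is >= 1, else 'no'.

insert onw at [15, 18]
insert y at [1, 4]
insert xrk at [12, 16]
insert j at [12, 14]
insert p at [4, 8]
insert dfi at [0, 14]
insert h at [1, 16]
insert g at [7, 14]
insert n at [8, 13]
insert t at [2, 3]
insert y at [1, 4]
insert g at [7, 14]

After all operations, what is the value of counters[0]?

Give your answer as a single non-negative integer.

Step 1: insert onw at [15, 18] -> counters=[0,0,0,0,0,0,0,0,0,0,0,0,0,0,0,1,0,0,1]
Step 2: insert y at [1, 4] -> counters=[0,1,0,0,1,0,0,0,0,0,0,0,0,0,0,1,0,0,1]
Step 3: insert xrk at [12, 16] -> counters=[0,1,0,0,1,0,0,0,0,0,0,0,1,0,0,1,1,0,1]
Step 4: insert j at [12, 14] -> counters=[0,1,0,0,1,0,0,0,0,0,0,0,2,0,1,1,1,0,1]
Step 5: insert p at [4, 8] -> counters=[0,1,0,0,2,0,0,0,1,0,0,0,2,0,1,1,1,0,1]
Step 6: insert dfi at [0, 14] -> counters=[1,1,0,0,2,0,0,0,1,0,0,0,2,0,2,1,1,0,1]
Step 7: insert h at [1, 16] -> counters=[1,2,0,0,2,0,0,0,1,0,0,0,2,0,2,1,2,0,1]
Step 8: insert g at [7, 14] -> counters=[1,2,0,0,2,0,0,1,1,0,0,0,2,0,3,1,2,0,1]
Step 9: insert n at [8, 13] -> counters=[1,2,0,0,2,0,0,1,2,0,0,0,2,1,3,1,2,0,1]
Step 10: insert t at [2, 3] -> counters=[1,2,1,1,2,0,0,1,2,0,0,0,2,1,3,1,2,0,1]
Step 11: insert y at [1, 4] -> counters=[1,3,1,1,3,0,0,1,2,0,0,0,2,1,3,1,2,0,1]
Step 12: insert g at [7, 14] -> counters=[1,3,1,1,3,0,0,2,2,0,0,0,2,1,4,1,2,0,1]
Final counters=[1,3,1,1,3,0,0,2,2,0,0,0,2,1,4,1,2,0,1] -> counters[0]=1

Answer: 1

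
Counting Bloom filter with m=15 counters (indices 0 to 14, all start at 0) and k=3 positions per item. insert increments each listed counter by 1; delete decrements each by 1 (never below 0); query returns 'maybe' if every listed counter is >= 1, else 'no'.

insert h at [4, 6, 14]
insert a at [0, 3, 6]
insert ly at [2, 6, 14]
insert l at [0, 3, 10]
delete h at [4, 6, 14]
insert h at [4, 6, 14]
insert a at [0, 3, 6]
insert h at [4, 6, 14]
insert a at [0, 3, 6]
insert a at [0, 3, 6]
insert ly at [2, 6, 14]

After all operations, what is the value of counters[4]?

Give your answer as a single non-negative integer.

Answer: 2

Derivation:
Step 1: insert h at [4, 6, 14] -> counters=[0,0,0,0,1,0,1,0,0,0,0,0,0,0,1]
Step 2: insert a at [0, 3, 6] -> counters=[1,0,0,1,1,0,2,0,0,0,0,0,0,0,1]
Step 3: insert ly at [2, 6, 14] -> counters=[1,0,1,1,1,0,3,0,0,0,0,0,0,0,2]
Step 4: insert l at [0, 3, 10] -> counters=[2,0,1,2,1,0,3,0,0,0,1,0,0,0,2]
Step 5: delete h at [4, 6, 14] -> counters=[2,0,1,2,0,0,2,0,0,0,1,0,0,0,1]
Step 6: insert h at [4, 6, 14] -> counters=[2,0,1,2,1,0,3,0,0,0,1,0,0,0,2]
Step 7: insert a at [0, 3, 6] -> counters=[3,0,1,3,1,0,4,0,0,0,1,0,0,0,2]
Step 8: insert h at [4, 6, 14] -> counters=[3,0,1,3,2,0,5,0,0,0,1,0,0,0,3]
Step 9: insert a at [0, 3, 6] -> counters=[4,0,1,4,2,0,6,0,0,0,1,0,0,0,3]
Step 10: insert a at [0, 3, 6] -> counters=[5,0,1,5,2,0,7,0,0,0,1,0,0,0,3]
Step 11: insert ly at [2, 6, 14] -> counters=[5,0,2,5,2,0,8,0,0,0,1,0,0,0,4]
Final counters=[5,0,2,5,2,0,8,0,0,0,1,0,0,0,4] -> counters[4]=2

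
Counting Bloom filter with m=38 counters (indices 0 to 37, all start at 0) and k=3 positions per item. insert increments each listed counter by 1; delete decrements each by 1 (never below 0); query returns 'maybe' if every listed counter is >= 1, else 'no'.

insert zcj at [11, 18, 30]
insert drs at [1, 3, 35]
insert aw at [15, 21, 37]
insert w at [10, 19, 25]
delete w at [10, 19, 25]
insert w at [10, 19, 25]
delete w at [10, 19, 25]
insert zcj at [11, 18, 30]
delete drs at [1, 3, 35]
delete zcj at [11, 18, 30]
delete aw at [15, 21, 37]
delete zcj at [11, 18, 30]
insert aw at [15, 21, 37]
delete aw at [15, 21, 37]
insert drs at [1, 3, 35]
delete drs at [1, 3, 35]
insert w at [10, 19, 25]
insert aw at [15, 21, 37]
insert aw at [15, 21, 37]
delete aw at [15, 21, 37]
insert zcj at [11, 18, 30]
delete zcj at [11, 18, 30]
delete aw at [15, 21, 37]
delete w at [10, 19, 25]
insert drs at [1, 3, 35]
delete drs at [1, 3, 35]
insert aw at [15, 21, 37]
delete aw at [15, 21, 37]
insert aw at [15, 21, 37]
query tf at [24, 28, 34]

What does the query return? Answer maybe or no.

Answer: no

Derivation:
Step 1: insert zcj at [11, 18, 30] -> counters=[0,0,0,0,0,0,0,0,0,0,0,1,0,0,0,0,0,0,1,0,0,0,0,0,0,0,0,0,0,0,1,0,0,0,0,0,0,0]
Step 2: insert drs at [1, 3, 35] -> counters=[0,1,0,1,0,0,0,0,0,0,0,1,0,0,0,0,0,0,1,0,0,0,0,0,0,0,0,0,0,0,1,0,0,0,0,1,0,0]
Step 3: insert aw at [15, 21, 37] -> counters=[0,1,0,1,0,0,0,0,0,0,0,1,0,0,0,1,0,0,1,0,0,1,0,0,0,0,0,0,0,0,1,0,0,0,0,1,0,1]
Step 4: insert w at [10, 19, 25] -> counters=[0,1,0,1,0,0,0,0,0,0,1,1,0,0,0,1,0,0,1,1,0,1,0,0,0,1,0,0,0,0,1,0,0,0,0,1,0,1]
Step 5: delete w at [10, 19, 25] -> counters=[0,1,0,1,0,0,0,0,0,0,0,1,0,0,0,1,0,0,1,0,0,1,0,0,0,0,0,0,0,0,1,0,0,0,0,1,0,1]
Step 6: insert w at [10, 19, 25] -> counters=[0,1,0,1,0,0,0,0,0,0,1,1,0,0,0,1,0,0,1,1,0,1,0,0,0,1,0,0,0,0,1,0,0,0,0,1,0,1]
Step 7: delete w at [10, 19, 25] -> counters=[0,1,0,1,0,0,0,0,0,0,0,1,0,0,0,1,0,0,1,0,0,1,0,0,0,0,0,0,0,0,1,0,0,0,0,1,0,1]
Step 8: insert zcj at [11, 18, 30] -> counters=[0,1,0,1,0,0,0,0,0,0,0,2,0,0,0,1,0,0,2,0,0,1,0,0,0,0,0,0,0,0,2,0,0,0,0,1,0,1]
Step 9: delete drs at [1, 3, 35] -> counters=[0,0,0,0,0,0,0,0,0,0,0,2,0,0,0,1,0,0,2,0,0,1,0,0,0,0,0,0,0,0,2,0,0,0,0,0,0,1]
Step 10: delete zcj at [11, 18, 30] -> counters=[0,0,0,0,0,0,0,0,0,0,0,1,0,0,0,1,0,0,1,0,0,1,0,0,0,0,0,0,0,0,1,0,0,0,0,0,0,1]
Step 11: delete aw at [15, 21, 37] -> counters=[0,0,0,0,0,0,0,0,0,0,0,1,0,0,0,0,0,0,1,0,0,0,0,0,0,0,0,0,0,0,1,0,0,0,0,0,0,0]
Step 12: delete zcj at [11, 18, 30] -> counters=[0,0,0,0,0,0,0,0,0,0,0,0,0,0,0,0,0,0,0,0,0,0,0,0,0,0,0,0,0,0,0,0,0,0,0,0,0,0]
Step 13: insert aw at [15, 21, 37] -> counters=[0,0,0,0,0,0,0,0,0,0,0,0,0,0,0,1,0,0,0,0,0,1,0,0,0,0,0,0,0,0,0,0,0,0,0,0,0,1]
Step 14: delete aw at [15, 21, 37] -> counters=[0,0,0,0,0,0,0,0,0,0,0,0,0,0,0,0,0,0,0,0,0,0,0,0,0,0,0,0,0,0,0,0,0,0,0,0,0,0]
Step 15: insert drs at [1, 3, 35] -> counters=[0,1,0,1,0,0,0,0,0,0,0,0,0,0,0,0,0,0,0,0,0,0,0,0,0,0,0,0,0,0,0,0,0,0,0,1,0,0]
Step 16: delete drs at [1, 3, 35] -> counters=[0,0,0,0,0,0,0,0,0,0,0,0,0,0,0,0,0,0,0,0,0,0,0,0,0,0,0,0,0,0,0,0,0,0,0,0,0,0]
Step 17: insert w at [10, 19, 25] -> counters=[0,0,0,0,0,0,0,0,0,0,1,0,0,0,0,0,0,0,0,1,0,0,0,0,0,1,0,0,0,0,0,0,0,0,0,0,0,0]
Step 18: insert aw at [15, 21, 37] -> counters=[0,0,0,0,0,0,0,0,0,0,1,0,0,0,0,1,0,0,0,1,0,1,0,0,0,1,0,0,0,0,0,0,0,0,0,0,0,1]
Step 19: insert aw at [15, 21, 37] -> counters=[0,0,0,0,0,0,0,0,0,0,1,0,0,0,0,2,0,0,0,1,0,2,0,0,0,1,0,0,0,0,0,0,0,0,0,0,0,2]
Step 20: delete aw at [15, 21, 37] -> counters=[0,0,0,0,0,0,0,0,0,0,1,0,0,0,0,1,0,0,0,1,0,1,0,0,0,1,0,0,0,0,0,0,0,0,0,0,0,1]
Step 21: insert zcj at [11, 18, 30] -> counters=[0,0,0,0,0,0,0,0,0,0,1,1,0,0,0,1,0,0,1,1,0,1,0,0,0,1,0,0,0,0,1,0,0,0,0,0,0,1]
Step 22: delete zcj at [11, 18, 30] -> counters=[0,0,0,0,0,0,0,0,0,0,1,0,0,0,0,1,0,0,0,1,0,1,0,0,0,1,0,0,0,0,0,0,0,0,0,0,0,1]
Step 23: delete aw at [15, 21, 37] -> counters=[0,0,0,0,0,0,0,0,0,0,1,0,0,0,0,0,0,0,0,1,0,0,0,0,0,1,0,0,0,0,0,0,0,0,0,0,0,0]
Step 24: delete w at [10, 19, 25] -> counters=[0,0,0,0,0,0,0,0,0,0,0,0,0,0,0,0,0,0,0,0,0,0,0,0,0,0,0,0,0,0,0,0,0,0,0,0,0,0]
Step 25: insert drs at [1, 3, 35] -> counters=[0,1,0,1,0,0,0,0,0,0,0,0,0,0,0,0,0,0,0,0,0,0,0,0,0,0,0,0,0,0,0,0,0,0,0,1,0,0]
Step 26: delete drs at [1, 3, 35] -> counters=[0,0,0,0,0,0,0,0,0,0,0,0,0,0,0,0,0,0,0,0,0,0,0,0,0,0,0,0,0,0,0,0,0,0,0,0,0,0]
Step 27: insert aw at [15, 21, 37] -> counters=[0,0,0,0,0,0,0,0,0,0,0,0,0,0,0,1,0,0,0,0,0,1,0,0,0,0,0,0,0,0,0,0,0,0,0,0,0,1]
Step 28: delete aw at [15, 21, 37] -> counters=[0,0,0,0,0,0,0,0,0,0,0,0,0,0,0,0,0,0,0,0,0,0,0,0,0,0,0,0,0,0,0,0,0,0,0,0,0,0]
Step 29: insert aw at [15, 21, 37] -> counters=[0,0,0,0,0,0,0,0,0,0,0,0,0,0,0,1,0,0,0,0,0,1,0,0,0,0,0,0,0,0,0,0,0,0,0,0,0,1]
Query tf: check counters[24]=0 counters[28]=0 counters[34]=0 -> no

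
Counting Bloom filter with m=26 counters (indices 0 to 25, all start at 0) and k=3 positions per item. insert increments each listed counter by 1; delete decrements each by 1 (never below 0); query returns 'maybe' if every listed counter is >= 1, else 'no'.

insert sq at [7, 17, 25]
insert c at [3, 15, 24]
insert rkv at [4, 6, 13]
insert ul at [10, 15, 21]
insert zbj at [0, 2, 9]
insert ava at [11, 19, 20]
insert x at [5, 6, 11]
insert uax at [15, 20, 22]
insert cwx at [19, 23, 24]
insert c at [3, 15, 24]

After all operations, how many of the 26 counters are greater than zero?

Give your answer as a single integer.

Answer: 20

Derivation:
Step 1: insert sq at [7, 17, 25] -> counters=[0,0,0,0,0,0,0,1,0,0,0,0,0,0,0,0,0,1,0,0,0,0,0,0,0,1]
Step 2: insert c at [3, 15, 24] -> counters=[0,0,0,1,0,0,0,1,0,0,0,0,0,0,0,1,0,1,0,0,0,0,0,0,1,1]
Step 3: insert rkv at [4, 6, 13] -> counters=[0,0,0,1,1,0,1,1,0,0,0,0,0,1,0,1,0,1,0,0,0,0,0,0,1,1]
Step 4: insert ul at [10, 15, 21] -> counters=[0,0,0,1,1,0,1,1,0,0,1,0,0,1,0,2,0,1,0,0,0,1,0,0,1,1]
Step 5: insert zbj at [0, 2, 9] -> counters=[1,0,1,1,1,0,1,1,0,1,1,0,0,1,0,2,0,1,0,0,0,1,0,0,1,1]
Step 6: insert ava at [11, 19, 20] -> counters=[1,0,1,1,1,0,1,1,0,1,1,1,0,1,0,2,0,1,0,1,1,1,0,0,1,1]
Step 7: insert x at [5, 6, 11] -> counters=[1,0,1,1,1,1,2,1,0,1,1,2,0,1,0,2,0,1,0,1,1,1,0,0,1,1]
Step 8: insert uax at [15, 20, 22] -> counters=[1,0,1,1,1,1,2,1,0,1,1,2,0,1,0,3,0,1,0,1,2,1,1,0,1,1]
Step 9: insert cwx at [19, 23, 24] -> counters=[1,0,1,1,1,1,2,1,0,1,1,2,0,1,0,3,0,1,0,2,2,1,1,1,2,1]
Step 10: insert c at [3, 15, 24] -> counters=[1,0,1,2,1,1,2,1,0,1,1,2,0,1,0,4,0,1,0,2,2,1,1,1,3,1]
Final counters=[1,0,1,2,1,1,2,1,0,1,1,2,0,1,0,4,0,1,0,2,2,1,1,1,3,1] -> 20 nonzero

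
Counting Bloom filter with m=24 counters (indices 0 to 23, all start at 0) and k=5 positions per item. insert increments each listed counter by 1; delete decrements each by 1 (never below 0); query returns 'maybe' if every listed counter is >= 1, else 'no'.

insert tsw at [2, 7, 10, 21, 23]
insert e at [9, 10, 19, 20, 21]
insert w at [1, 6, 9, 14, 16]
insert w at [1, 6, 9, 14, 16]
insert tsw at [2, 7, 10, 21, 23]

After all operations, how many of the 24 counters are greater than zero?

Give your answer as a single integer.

Step 1: insert tsw at [2, 7, 10, 21, 23] -> counters=[0,0,1,0,0,0,0,1,0,0,1,0,0,0,0,0,0,0,0,0,0,1,0,1]
Step 2: insert e at [9, 10, 19, 20, 21] -> counters=[0,0,1,0,0,0,0,1,0,1,2,0,0,0,0,0,0,0,0,1,1,2,0,1]
Step 3: insert w at [1, 6, 9, 14, 16] -> counters=[0,1,1,0,0,0,1,1,0,2,2,0,0,0,1,0,1,0,0,1,1,2,0,1]
Step 4: insert w at [1, 6, 9, 14, 16] -> counters=[0,2,1,0,0,0,2,1,0,3,2,0,0,0,2,0,2,0,0,1,1,2,0,1]
Step 5: insert tsw at [2, 7, 10, 21, 23] -> counters=[0,2,2,0,0,0,2,2,0,3,3,0,0,0,2,0,2,0,0,1,1,3,0,2]
Final counters=[0,2,2,0,0,0,2,2,0,3,3,0,0,0,2,0,2,0,0,1,1,3,0,2] -> 12 nonzero

Answer: 12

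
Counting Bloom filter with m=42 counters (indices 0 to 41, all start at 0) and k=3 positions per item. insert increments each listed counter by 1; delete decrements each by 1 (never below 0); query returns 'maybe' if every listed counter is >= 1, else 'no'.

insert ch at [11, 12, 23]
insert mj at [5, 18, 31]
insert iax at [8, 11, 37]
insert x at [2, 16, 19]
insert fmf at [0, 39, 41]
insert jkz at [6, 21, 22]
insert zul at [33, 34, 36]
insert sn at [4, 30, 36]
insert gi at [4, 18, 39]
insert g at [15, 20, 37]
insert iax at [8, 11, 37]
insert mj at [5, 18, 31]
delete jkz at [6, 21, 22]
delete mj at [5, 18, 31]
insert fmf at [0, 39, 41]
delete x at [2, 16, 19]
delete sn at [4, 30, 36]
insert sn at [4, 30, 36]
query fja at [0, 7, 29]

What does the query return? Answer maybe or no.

Answer: no

Derivation:
Step 1: insert ch at [11, 12, 23] -> counters=[0,0,0,0,0,0,0,0,0,0,0,1,1,0,0,0,0,0,0,0,0,0,0,1,0,0,0,0,0,0,0,0,0,0,0,0,0,0,0,0,0,0]
Step 2: insert mj at [5, 18, 31] -> counters=[0,0,0,0,0,1,0,0,0,0,0,1,1,0,0,0,0,0,1,0,0,0,0,1,0,0,0,0,0,0,0,1,0,0,0,0,0,0,0,0,0,0]
Step 3: insert iax at [8, 11, 37] -> counters=[0,0,0,0,0,1,0,0,1,0,0,2,1,0,0,0,0,0,1,0,0,0,0,1,0,0,0,0,0,0,0,1,0,0,0,0,0,1,0,0,0,0]
Step 4: insert x at [2, 16, 19] -> counters=[0,0,1,0,0,1,0,0,1,0,0,2,1,0,0,0,1,0,1,1,0,0,0,1,0,0,0,0,0,0,0,1,0,0,0,0,0,1,0,0,0,0]
Step 5: insert fmf at [0, 39, 41] -> counters=[1,0,1,0,0,1,0,0,1,0,0,2,1,0,0,0,1,0,1,1,0,0,0,1,0,0,0,0,0,0,0,1,0,0,0,0,0,1,0,1,0,1]
Step 6: insert jkz at [6, 21, 22] -> counters=[1,0,1,0,0,1,1,0,1,0,0,2,1,0,0,0,1,0,1,1,0,1,1,1,0,0,0,0,0,0,0,1,0,0,0,0,0,1,0,1,0,1]
Step 7: insert zul at [33, 34, 36] -> counters=[1,0,1,0,0,1,1,0,1,0,0,2,1,0,0,0,1,0,1,1,0,1,1,1,0,0,0,0,0,0,0,1,0,1,1,0,1,1,0,1,0,1]
Step 8: insert sn at [4, 30, 36] -> counters=[1,0,1,0,1,1,1,0,1,0,0,2,1,0,0,0,1,0,1,1,0,1,1,1,0,0,0,0,0,0,1,1,0,1,1,0,2,1,0,1,0,1]
Step 9: insert gi at [4, 18, 39] -> counters=[1,0,1,0,2,1,1,0,1,0,0,2,1,0,0,0,1,0,2,1,0,1,1,1,0,0,0,0,0,0,1,1,0,1,1,0,2,1,0,2,0,1]
Step 10: insert g at [15, 20, 37] -> counters=[1,0,1,0,2,1,1,0,1,0,0,2,1,0,0,1,1,0,2,1,1,1,1,1,0,0,0,0,0,0,1,1,0,1,1,0,2,2,0,2,0,1]
Step 11: insert iax at [8, 11, 37] -> counters=[1,0,1,0,2,1,1,0,2,0,0,3,1,0,0,1,1,0,2,1,1,1,1,1,0,0,0,0,0,0,1,1,0,1,1,0,2,3,0,2,0,1]
Step 12: insert mj at [5, 18, 31] -> counters=[1,0,1,0,2,2,1,0,2,0,0,3,1,0,0,1,1,0,3,1,1,1,1,1,0,0,0,0,0,0,1,2,0,1,1,0,2,3,0,2,0,1]
Step 13: delete jkz at [6, 21, 22] -> counters=[1,0,1,0,2,2,0,0,2,0,0,3,1,0,0,1,1,0,3,1,1,0,0,1,0,0,0,0,0,0,1,2,0,1,1,0,2,3,0,2,0,1]
Step 14: delete mj at [5, 18, 31] -> counters=[1,0,1,0,2,1,0,0,2,0,0,3,1,0,0,1,1,0,2,1,1,0,0,1,0,0,0,0,0,0,1,1,0,1,1,0,2,3,0,2,0,1]
Step 15: insert fmf at [0, 39, 41] -> counters=[2,0,1,0,2,1,0,0,2,0,0,3,1,0,0,1,1,0,2,1,1,0,0,1,0,0,0,0,0,0,1,1,0,1,1,0,2,3,0,3,0,2]
Step 16: delete x at [2, 16, 19] -> counters=[2,0,0,0,2,1,0,0,2,0,0,3,1,0,0,1,0,0,2,0,1,0,0,1,0,0,0,0,0,0,1,1,0,1,1,0,2,3,0,3,0,2]
Step 17: delete sn at [4, 30, 36] -> counters=[2,0,0,0,1,1,0,0,2,0,0,3,1,0,0,1,0,0,2,0,1,0,0,1,0,0,0,0,0,0,0,1,0,1,1,0,1,3,0,3,0,2]
Step 18: insert sn at [4, 30, 36] -> counters=[2,0,0,0,2,1,0,0,2,0,0,3,1,0,0,1,0,0,2,0,1,0,0,1,0,0,0,0,0,0,1,1,0,1,1,0,2,3,0,3,0,2]
Query fja: check counters[0]=2 counters[7]=0 counters[29]=0 -> no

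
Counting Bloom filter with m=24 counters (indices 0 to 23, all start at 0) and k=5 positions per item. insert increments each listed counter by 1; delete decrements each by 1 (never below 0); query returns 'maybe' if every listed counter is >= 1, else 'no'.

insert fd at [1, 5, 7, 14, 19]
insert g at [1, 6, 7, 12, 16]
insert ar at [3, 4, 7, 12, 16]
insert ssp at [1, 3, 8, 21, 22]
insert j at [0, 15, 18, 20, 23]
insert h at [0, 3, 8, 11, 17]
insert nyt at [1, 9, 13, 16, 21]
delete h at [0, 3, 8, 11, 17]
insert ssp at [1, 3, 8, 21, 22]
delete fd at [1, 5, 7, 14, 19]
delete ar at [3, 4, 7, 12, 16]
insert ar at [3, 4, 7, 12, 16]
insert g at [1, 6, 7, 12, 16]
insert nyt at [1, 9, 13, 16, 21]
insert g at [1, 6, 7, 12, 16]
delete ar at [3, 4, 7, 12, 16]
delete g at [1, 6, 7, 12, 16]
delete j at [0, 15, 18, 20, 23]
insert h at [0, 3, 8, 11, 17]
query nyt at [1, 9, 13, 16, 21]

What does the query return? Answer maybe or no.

Step 1: insert fd at [1, 5, 7, 14, 19] -> counters=[0,1,0,0,0,1,0,1,0,0,0,0,0,0,1,0,0,0,0,1,0,0,0,0]
Step 2: insert g at [1, 6, 7, 12, 16] -> counters=[0,2,0,0,0,1,1,2,0,0,0,0,1,0,1,0,1,0,0,1,0,0,0,0]
Step 3: insert ar at [3, 4, 7, 12, 16] -> counters=[0,2,0,1,1,1,1,3,0,0,0,0,2,0,1,0,2,0,0,1,0,0,0,0]
Step 4: insert ssp at [1, 3, 8, 21, 22] -> counters=[0,3,0,2,1,1,1,3,1,0,0,0,2,0,1,0,2,0,0,1,0,1,1,0]
Step 5: insert j at [0, 15, 18, 20, 23] -> counters=[1,3,0,2,1,1,1,3,1,0,0,0,2,0,1,1,2,0,1,1,1,1,1,1]
Step 6: insert h at [0, 3, 8, 11, 17] -> counters=[2,3,0,3,1,1,1,3,2,0,0,1,2,0,1,1,2,1,1,1,1,1,1,1]
Step 7: insert nyt at [1, 9, 13, 16, 21] -> counters=[2,4,0,3,1,1,1,3,2,1,0,1,2,1,1,1,3,1,1,1,1,2,1,1]
Step 8: delete h at [0, 3, 8, 11, 17] -> counters=[1,4,0,2,1,1,1,3,1,1,0,0,2,1,1,1,3,0,1,1,1,2,1,1]
Step 9: insert ssp at [1, 3, 8, 21, 22] -> counters=[1,5,0,3,1,1,1,3,2,1,0,0,2,1,1,1,3,0,1,1,1,3,2,1]
Step 10: delete fd at [1, 5, 7, 14, 19] -> counters=[1,4,0,3,1,0,1,2,2,1,0,0,2,1,0,1,3,0,1,0,1,3,2,1]
Step 11: delete ar at [3, 4, 7, 12, 16] -> counters=[1,4,0,2,0,0,1,1,2,1,0,0,1,1,0,1,2,0,1,0,1,3,2,1]
Step 12: insert ar at [3, 4, 7, 12, 16] -> counters=[1,4,0,3,1,0,1,2,2,1,0,0,2,1,0,1,3,0,1,0,1,3,2,1]
Step 13: insert g at [1, 6, 7, 12, 16] -> counters=[1,5,0,3,1,0,2,3,2,1,0,0,3,1,0,1,4,0,1,0,1,3,2,1]
Step 14: insert nyt at [1, 9, 13, 16, 21] -> counters=[1,6,0,3,1,0,2,3,2,2,0,0,3,2,0,1,5,0,1,0,1,4,2,1]
Step 15: insert g at [1, 6, 7, 12, 16] -> counters=[1,7,0,3,1,0,3,4,2,2,0,0,4,2,0,1,6,0,1,0,1,4,2,1]
Step 16: delete ar at [3, 4, 7, 12, 16] -> counters=[1,7,0,2,0,0,3,3,2,2,0,0,3,2,0,1,5,0,1,0,1,4,2,1]
Step 17: delete g at [1, 6, 7, 12, 16] -> counters=[1,6,0,2,0,0,2,2,2,2,0,0,2,2,0,1,4,0,1,0,1,4,2,1]
Step 18: delete j at [0, 15, 18, 20, 23] -> counters=[0,6,0,2,0,0,2,2,2,2,0,0,2,2,0,0,4,0,0,0,0,4,2,0]
Step 19: insert h at [0, 3, 8, 11, 17] -> counters=[1,6,0,3,0,0,2,2,3,2,0,1,2,2,0,0,4,1,0,0,0,4,2,0]
Query nyt: check counters[1]=6 counters[9]=2 counters[13]=2 counters[16]=4 counters[21]=4 -> maybe

Answer: maybe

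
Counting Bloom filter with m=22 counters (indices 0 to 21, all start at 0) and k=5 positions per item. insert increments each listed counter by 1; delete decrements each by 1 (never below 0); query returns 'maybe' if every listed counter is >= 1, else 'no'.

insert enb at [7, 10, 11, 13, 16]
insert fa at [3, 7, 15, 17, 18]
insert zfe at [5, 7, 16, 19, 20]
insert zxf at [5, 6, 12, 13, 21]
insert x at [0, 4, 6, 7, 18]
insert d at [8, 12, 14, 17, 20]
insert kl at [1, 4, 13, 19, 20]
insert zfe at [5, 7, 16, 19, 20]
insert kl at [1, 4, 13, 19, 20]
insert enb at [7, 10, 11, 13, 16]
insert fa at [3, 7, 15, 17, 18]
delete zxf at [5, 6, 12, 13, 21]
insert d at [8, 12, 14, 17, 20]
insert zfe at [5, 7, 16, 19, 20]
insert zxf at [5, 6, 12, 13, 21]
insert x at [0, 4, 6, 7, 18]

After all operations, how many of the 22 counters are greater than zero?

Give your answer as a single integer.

Step 1: insert enb at [7, 10, 11, 13, 16] -> counters=[0,0,0,0,0,0,0,1,0,0,1,1,0,1,0,0,1,0,0,0,0,0]
Step 2: insert fa at [3, 7, 15, 17, 18] -> counters=[0,0,0,1,0,0,0,2,0,0,1,1,0,1,0,1,1,1,1,0,0,0]
Step 3: insert zfe at [5, 7, 16, 19, 20] -> counters=[0,0,0,1,0,1,0,3,0,0,1,1,0,1,0,1,2,1,1,1,1,0]
Step 4: insert zxf at [5, 6, 12, 13, 21] -> counters=[0,0,0,1,0,2,1,3,0,0,1,1,1,2,0,1,2,1,1,1,1,1]
Step 5: insert x at [0, 4, 6, 7, 18] -> counters=[1,0,0,1,1,2,2,4,0,0,1,1,1,2,0,1,2,1,2,1,1,1]
Step 6: insert d at [8, 12, 14, 17, 20] -> counters=[1,0,0,1,1,2,2,4,1,0,1,1,2,2,1,1,2,2,2,1,2,1]
Step 7: insert kl at [1, 4, 13, 19, 20] -> counters=[1,1,0,1,2,2,2,4,1,0,1,1,2,3,1,1,2,2,2,2,3,1]
Step 8: insert zfe at [5, 7, 16, 19, 20] -> counters=[1,1,0,1,2,3,2,5,1,0,1,1,2,3,1,1,3,2,2,3,4,1]
Step 9: insert kl at [1, 4, 13, 19, 20] -> counters=[1,2,0,1,3,3,2,5,1,0,1,1,2,4,1,1,3,2,2,4,5,1]
Step 10: insert enb at [7, 10, 11, 13, 16] -> counters=[1,2,0,1,3,3,2,6,1,0,2,2,2,5,1,1,4,2,2,4,5,1]
Step 11: insert fa at [3, 7, 15, 17, 18] -> counters=[1,2,0,2,3,3,2,7,1,0,2,2,2,5,1,2,4,3,3,4,5,1]
Step 12: delete zxf at [5, 6, 12, 13, 21] -> counters=[1,2,0,2,3,2,1,7,1,0,2,2,1,4,1,2,4,3,3,4,5,0]
Step 13: insert d at [8, 12, 14, 17, 20] -> counters=[1,2,0,2,3,2,1,7,2,0,2,2,2,4,2,2,4,4,3,4,6,0]
Step 14: insert zfe at [5, 7, 16, 19, 20] -> counters=[1,2,0,2,3,3,1,8,2,0,2,2,2,4,2,2,5,4,3,5,7,0]
Step 15: insert zxf at [5, 6, 12, 13, 21] -> counters=[1,2,0,2,3,4,2,8,2,0,2,2,3,5,2,2,5,4,3,5,7,1]
Step 16: insert x at [0, 4, 6, 7, 18] -> counters=[2,2,0,2,4,4,3,9,2,0,2,2,3,5,2,2,5,4,4,5,7,1]
Final counters=[2,2,0,2,4,4,3,9,2,0,2,2,3,5,2,2,5,4,4,5,7,1] -> 20 nonzero

Answer: 20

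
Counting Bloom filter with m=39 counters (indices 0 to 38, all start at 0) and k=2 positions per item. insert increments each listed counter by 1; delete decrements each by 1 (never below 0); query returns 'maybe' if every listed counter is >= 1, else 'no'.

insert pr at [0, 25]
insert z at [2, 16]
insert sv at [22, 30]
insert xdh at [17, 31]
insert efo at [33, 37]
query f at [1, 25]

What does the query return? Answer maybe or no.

Step 1: insert pr at [0, 25] -> counters=[1,0,0,0,0,0,0,0,0,0,0,0,0,0,0,0,0,0,0,0,0,0,0,0,0,1,0,0,0,0,0,0,0,0,0,0,0,0,0]
Step 2: insert z at [2, 16] -> counters=[1,0,1,0,0,0,0,0,0,0,0,0,0,0,0,0,1,0,0,0,0,0,0,0,0,1,0,0,0,0,0,0,0,0,0,0,0,0,0]
Step 3: insert sv at [22, 30] -> counters=[1,0,1,0,0,0,0,0,0,0,0,0,0,0,0,0,1,0,0,0,0,0,1,0,0,1,0,0,0,0,1,0,0,0,0,0,0,0,0]
Step 4: insert xdh at [17, 31] -> counters=[1,0,1,0,0,0,0,0,0,0,0,0,0,0,0,0,1,1,0,0,0,0,1,0,0,1,0,0,0,0,1,1,0,0,0,0,0,0,0]
Step 5: insert efo at [33, 37] -> counters=[1,0,1,0,0,0,0,0,0,0,0,0,0,0,0,0,1,1,0,0,0,0,1,0,0,1,0,0,0,0,1,1,0,1,0,0,0,1,0]
Query f: check counters[1]=0 counters[25]=1 -> no

Answer: no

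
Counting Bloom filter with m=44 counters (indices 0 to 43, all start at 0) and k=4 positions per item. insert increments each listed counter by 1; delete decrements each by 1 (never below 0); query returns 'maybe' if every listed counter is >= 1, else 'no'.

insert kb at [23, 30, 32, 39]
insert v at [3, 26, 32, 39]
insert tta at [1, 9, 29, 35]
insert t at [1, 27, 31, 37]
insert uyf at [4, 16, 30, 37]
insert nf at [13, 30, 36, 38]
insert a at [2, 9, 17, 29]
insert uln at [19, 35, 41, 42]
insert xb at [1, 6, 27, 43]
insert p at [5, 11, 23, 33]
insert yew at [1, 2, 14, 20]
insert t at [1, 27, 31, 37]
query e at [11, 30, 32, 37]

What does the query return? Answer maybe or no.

Answer: maybe

Derivation:
Step 1: insert kb at [23, 30, 32, 39] -> counters=[0,0,0,0,0,0,0,0,0,0,0,0,0,0,0,0,0,0,0,0,0,0,0,1,0,0,0,0,0,0,1,0,1,0,0,0,0,0,0,1,0,0,0,0]
Step 2: insert v at [3, 26, 32, 39] -> counters=[0,0,0,1,0,0,0,0,0,0,0,0,0,0,0,0,0,0,0,0,0,0,0,1,0,0,1,0,0,0,1,0,2,0,0,0,0,0,0,2,0,0,0,0]
Step 3: insert tta at [1, 9, 29, 35] -> counters=[0,1,0,1,0,0,0,0,0,1,0,0,0,0,0,0,0,0,0,0,0,0,0,1,0,0,1,0,0,1,1,0,2,0,0,1,0,0,0,2,0,0,0,0]
Step 4: insert t at [1, 27, 31, 37] -> counters=[0,2,0,1,0,0,0,0,0,1,0,0,0,0,0,0,0,0,0,0,0,0,0,1,0,0,1,1,0,1,1,1,2,0,0,1,0,1,0,2,0,0,0,0]
Step 5: insert uyf at [4, 16, 30, 37] -> counters=[0,2,0,1,1,0,0,0,0,1,0,0,0,0,0,0,1,0,0,0,0,0,0,1,0,0,1,1,0,1,2,1,2,0,0,1,0,2,0,2,0,0,0,0]
Step 6: insert nf at [13, 30, 36, 38] -> counters=[0,2,0,1,1,0,0,0,0,1,0,0,0,1,0,0,1,0,0,0,0,0,0,1,0,0,1,1,0,1,3,1,2,0,0,1,1,2,1,2,0,0,0,0]
Step 7: insert a at [2, 9, 17, 29] -> counters=[0,2,1,1,1,0,0,0,0,2,0,0,0,1,0,0,1,1,0,0,0,0,0,1,0,0,1,1,0,2,3,1,2,0,0,1,1,2,1,2,0,0,0,0]
Step 8: insert uln at [19, 35, 41, 42] -> counters=[0,2,1,1,1,0,0,0,0,2,0,0,0,1,0,0,1,1,0,1,0,0,0,1,0,0,1,1,0,2,3,1,2,0,0,2,1,2,1,2,0,1,1,0]
Step 9: insert xb at [1, 6, 27, 43] -> counters=[0,3,1,1,1,0,1,0,0,2,0,0,0,1,0,0,1,1,0,1,0,0,0,1,0,0,1,2,0,2,3,1,2,0,0,2,1,2,1,2,0,1,1,1]
Step 10: insert p at [5, 11, 23, 33] -> counters=[0,3,1,1,1,1,1,0,0,2,0,1,0,1,0,0,1,1,0,1,0,0,0,2,0,0,1,2,0,2,3,1,2,1,0,2,1,2,1,2,0,1,1,1]
Step 11: insert yew at [1, 2, 14, 20] -> counters=[0,4,2,1,1,1,1,0,0,2,0,1,0,1,1,0,1,1,0,1,1,0,0,2,0,0,1,2,0,2,3,1,2,1,0,2,1,2,1,2,0,1,1,1]
Step 12: insert t at [1, 27, 31, 37] -> counters=[0,5,2,1,1,1,1,0,0,2,0,1,0,1,1,0,1,1,0,1,1,0,0,2,0,0,1,3,0,2,3,2,2,1,0,2,1,3,1,2,0,1,1,1]
Query e: check counters[11]=1 counters[30]=3 counters[32]=2 counters[37]=3 -> maybe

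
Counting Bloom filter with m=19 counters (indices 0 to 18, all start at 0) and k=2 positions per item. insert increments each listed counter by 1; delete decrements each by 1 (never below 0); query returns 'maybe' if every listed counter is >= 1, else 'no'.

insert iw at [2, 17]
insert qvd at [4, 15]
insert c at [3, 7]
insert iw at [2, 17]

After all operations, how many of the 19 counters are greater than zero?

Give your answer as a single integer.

Answer: 6

Derivation:
Step 1: insert iw at [2, 17] -> counters=[0,0,1,0,0,0,0,0,0,0,0,0,0,0,0,0,0,1,0]
Step 2: insert qvd at [4, 15] -> counters=[0,0,1,0,1,0,0,0,0,0,0,0,0,0,0,1,0,1,0]
Step 3: insert c at [3, 7] -> counters=[0,0,1,1,1,0,0,1,0,0,0,0,0,0,0,1,0,1,0]
Step 4: insert iw at [2, 17] -> counters=[0,0,2,1,1,0,0,1,0,0,0,0,0,0,0,1,0,2,0]
Final counters=[0,0,2,1,1,0,0,1,0,0,0,0,0,0,0,1,0,2,0] -> 6 nonzero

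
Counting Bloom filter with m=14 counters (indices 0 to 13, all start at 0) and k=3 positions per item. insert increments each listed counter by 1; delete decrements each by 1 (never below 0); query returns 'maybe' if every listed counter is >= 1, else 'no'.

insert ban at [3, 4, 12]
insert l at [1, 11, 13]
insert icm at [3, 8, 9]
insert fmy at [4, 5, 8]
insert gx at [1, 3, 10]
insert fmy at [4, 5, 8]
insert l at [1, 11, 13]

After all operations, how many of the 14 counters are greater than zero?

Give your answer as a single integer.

Answer: 10

Derivation:
Step 1: insert ban at [3, 4, 12] -> counters=[0,0,0,1,1,0,0,0,0,0,0,0,1,0]
Step 2: insert l at [1, 11, 13] -> counters=[0,1,0,1,1,0,0,0,0,0,0,1,1,1]
Step 3: insert icm at [3, 8, 9] -> counters=[0,1,0,2,1,0,0,0,1,1,0,1,1,1]
Step 4: insert fmy at [4, 5, 8] -> counters=[0,1,0,2,2,1,0,0,2,1,0,1,1,1]
Step 5: insert gx at [1, 3, 10] -> counters=[0,2,0,3,2,1,0,0,2,1,1,1,1,1]
Step 6: insert fmy at [4, 5, 8] -> counters=[0,2,0,3,3,2,0,0,3,1,1,1,1,1]
Step 7: insert l at [1, 11, 13] -> counters=[0,3,0,3,3,2,0,0,3,1,1,2,1,2]
Final counters=[0,3,0,3,3,2,0,0,3,1,1,2,1,2] -> 10 nonzero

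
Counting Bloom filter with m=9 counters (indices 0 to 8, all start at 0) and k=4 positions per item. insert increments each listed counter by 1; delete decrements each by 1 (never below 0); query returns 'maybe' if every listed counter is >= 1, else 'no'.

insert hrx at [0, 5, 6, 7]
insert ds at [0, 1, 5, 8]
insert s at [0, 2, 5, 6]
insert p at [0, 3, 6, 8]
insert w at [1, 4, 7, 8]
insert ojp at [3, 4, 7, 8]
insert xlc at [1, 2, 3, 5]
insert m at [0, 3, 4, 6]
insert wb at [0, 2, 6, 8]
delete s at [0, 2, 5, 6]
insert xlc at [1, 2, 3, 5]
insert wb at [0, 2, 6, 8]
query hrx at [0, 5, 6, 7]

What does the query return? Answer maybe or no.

Answer: maybe

Derivation:
Step 1: insert hrx at [0, 5, 6, 7] -> counters=[1,0,0,0,0,1,1,1,0]
Step 2: insert ds at [0, 1, 5, 8] -> counters=[2,1,0,0,0,2,1,1,1]
Step 3: insert s at [0, 2, 5, 6] -> counters=[3,1,1,0,0,3,2,1,1]
Step 4: insert p at [0, 3, 6, 8] -> counters=[4,1,1,1,0,3,3,1,2]
Step 5: insert w at [1, 4, 7, 8] -> counters=[4,2,1,1,1,3,3,2,3]
Step 6: insert ojp at [3, 4, 7, 8] -> counters=[4,2,1,2,2,3,3,3,4]
Step 7: insert xlc at [1, 2, 3, 5] -> counters=[4,3,2,3,2,4,3,3,4]
Step 8: insert m at [0, 3, 4, 6] -> counters=[5,3,2,4,3,4,4,3,4]
Step 9: insert wb at [0, 2, 6, 8] -> counters=[6,3,3,4,3,4,5,3,5]
Step 10: delete s at [0, 2, 5, 6] -> counters=[5,3,2,4,3,3,4,3,5]
Step 11: insert xlc at [1, 2, 3, 5] -> counters=[5,4,3,5,3,4,4,3,5]
Step 12: insert wb at [0, 2, 6, 8] -> counters=[6,4,4,5,3,4,5,3,6]
Query hrx: check counters[0]=6 counters[5]=4 counters[6]=5 counters[7]=3 -> maybe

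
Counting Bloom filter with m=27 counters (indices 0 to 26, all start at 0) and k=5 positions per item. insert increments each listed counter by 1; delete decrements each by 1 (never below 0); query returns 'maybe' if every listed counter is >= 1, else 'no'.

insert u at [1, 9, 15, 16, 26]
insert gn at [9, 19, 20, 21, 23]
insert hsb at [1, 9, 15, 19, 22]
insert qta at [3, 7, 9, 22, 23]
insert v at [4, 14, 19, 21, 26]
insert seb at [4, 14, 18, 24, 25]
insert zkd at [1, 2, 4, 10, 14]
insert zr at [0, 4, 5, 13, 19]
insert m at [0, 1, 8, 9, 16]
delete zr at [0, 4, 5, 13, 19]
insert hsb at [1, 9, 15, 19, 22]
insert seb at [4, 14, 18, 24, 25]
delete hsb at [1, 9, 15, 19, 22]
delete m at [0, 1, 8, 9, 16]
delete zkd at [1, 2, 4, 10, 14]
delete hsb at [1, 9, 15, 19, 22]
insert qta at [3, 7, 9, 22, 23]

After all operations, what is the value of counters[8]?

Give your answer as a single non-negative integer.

Answer: 0

Derivation:
Step 1: insert u at [1, 9, 15, 16, 26] -> counters=[0,1,0,0,0,0,0,0,0,1,0,0,0,0,0,1,1,0,0,0,0,0,0,0,0,0,1]
Step 2: insert gn at [9, 19, 20, 21, 23] -> counters=[0,1,0,0,0,0,0,0,0,2,0,0,0,0,0,1,1,0,0,1,1,1,0,1,0,0,1]
Step 3: insert hsb at [1, 9, 15, 19, 22] -> counters=[0,2,0,0,0,0,0,0,0,3,0,0,0,0,0,2,1,0,0,2,1,1,1,1,0,0,1]
Step 4: insert qta at [3, 7, 9, 22, 23] -> counters=[0,2,0,1,0,0,0,1,0,4,0,0,0,0,0,2,1,0,0,2,1,1,2,2,0,0,1]
Step 5: insert v at [4, 14, 19, 21, 26] -> counters=[0,2,0,1,1,0,0,1,0,4,0,0,0,0,1,2,1,0,0,3,1,2,2,2,0,0,2]
Step 6: insert seb at [4, 14, 18, 24, 25] -> counters=[0,2,0,1,2,0,0,1,0,4,0,0,0,0,2,2,1,0,1,3,1,2,2,2,1,1,2]
Step 7: insert zkd at [1, 2, 4, 10, 14] -> counters=[0,3,1,1,3,0,0,1,0,4,1,0,0,0,3,2,1,0,1,3,1,2,2,2,1,1,2]
Step 8: insert zr at [0, 4, 5, 13, 19] -> counters=[1,3,1,1,4,1,0,1,0,4,1,0,0,1,3,2,1,0,1,4,1,2,2,2,1,1,2]
Step 9: insert m at [0, 1, 8, 9, 16] -> counters=[2,4,1,1,4,1,0,1,1,5,1,0,0,1,3,2,2,0,1,4,1,2,2,2,1,1,2]
Step 10: delete zr at [0, 4, 5, 13, 19] -> counters=[1,4,1,1,3,0,0,1,1,5,1,0,0,0,3,2,2,0,1,3,1,2,2,2,1,1,2]
Step 11: insert hsb at [1, 9, 15, 19, 22] -> counters=[1,5,1,1,3,0,0,1,1,6,1,0,0,0,3,3,2,0,1,4,1,2,3,2,1,1,2]
Step 12: insert seb at [4, 14, 18, 24, 25] -> counters=[1,5,1,1,4,0,0,1,1,6,1,0,0,0,4,3,2,0,2,4,1,2,3,2,2,2,2]
Step 13: delete hsb at [1, 9, 15, 19, 22] -> counters=[1,4,1,1,4,0,0,1,1,5,1,0,0,0,4,2,2,0,2,3,1,2,2,2,2,2,2]
Step 14: delete m at [0, 1, 8, 9, 16] -> counters=[0,3,1,1,4,0,0,1,0,4,1,0,0,0,4,2,1,0,2,3,1,2,2,2,2,2,2]
Step 15: delete zkd at [1, 2, 4, 10, 14] -> counters=[0,2,0,1,3,0,0,1,0,4,0,0,0,0,3,2,1,0,2,3,1,2,2,2,2,2,2]
Step 16: delete hsb at [1, 9, 15, 19, 22] -> counters=[0,1,0,1,3,0,0,1,0,3,0,0,0,0,3,1,1,0,2,2,1,2,1,2,2,2,2]
Step 17: insert qta at [3, 7, 9, 22, 23] -> counters=[0,1,0,2,3,0,0,2,0,4,0,0,0,0,3,1,1,0,2,2,1,2,2,3,2,2,2]
Final counters=[0,1,0,2,3,0,0,2,0,4,0,0,0,0,3,1,1,0,2,2,1,2,2,3,2,2,2] -> counters[8]=0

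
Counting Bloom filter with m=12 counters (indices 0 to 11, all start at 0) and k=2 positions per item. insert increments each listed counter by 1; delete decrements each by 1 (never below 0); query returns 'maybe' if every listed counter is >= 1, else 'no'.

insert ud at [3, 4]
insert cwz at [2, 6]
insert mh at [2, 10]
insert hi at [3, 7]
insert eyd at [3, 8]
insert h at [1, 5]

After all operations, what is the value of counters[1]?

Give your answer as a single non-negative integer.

Step 1: insert ud at [3, 4] -> counters=[0,0,0,1,1,0,0,0,0,0,0,0]
Step 2: insert cwz at [2, 6] -> counters=[0,0,1,1,1,0,1,0,0,0,0,0]
Step 3: insert mh at [2, 10] -> counters=[0,0,2,1,1,0,1,0,0,0,1,0]
Step 4: insert hi at [3, 7] -> counters=[0,0,2,2,1,0,1,1,0,0,1,0]
Step 5: insert eyd at [3, 8] -> counters=[0,0,2,3,1,0,1,1,1,0,1,0]
Step 6: insert h at [1, 5] -> counters=[0,1,2,3,1,1,1,1,1,0,1,0]
Final counters=[0,1,2,3,1,1,1,1,1,0,1,0] -> counters[1]=1

Answer: 1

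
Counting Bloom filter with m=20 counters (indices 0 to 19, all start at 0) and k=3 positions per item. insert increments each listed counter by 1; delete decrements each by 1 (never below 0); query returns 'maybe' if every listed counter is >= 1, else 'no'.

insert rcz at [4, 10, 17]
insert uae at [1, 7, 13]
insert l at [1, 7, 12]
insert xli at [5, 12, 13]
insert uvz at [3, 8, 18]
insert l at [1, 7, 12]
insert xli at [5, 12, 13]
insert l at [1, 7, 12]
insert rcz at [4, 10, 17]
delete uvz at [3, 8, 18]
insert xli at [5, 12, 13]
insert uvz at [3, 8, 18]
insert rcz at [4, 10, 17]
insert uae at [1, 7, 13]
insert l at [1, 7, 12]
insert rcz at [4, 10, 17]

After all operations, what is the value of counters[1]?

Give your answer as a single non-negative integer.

Step 1: insert rcz at [4, 10, 17] -> counters=[0,0,0,0,1,0,0,0,0,0,1,0,0,0,0,0,0,1,0,0]
Step 2: insert uae at [1, 7, 13] -> counters=[0,1,0,0,1,0,0,1,0,0,1,0,0,1,0,0,0,1,0,0]
Step 3: insert l at [1, 7, 12] -> counters=[0,2,0,0,1,0,0,2,0,0,1,0,1,1,0,0,0,1,0,0]
Step 4: insert xli at [5, 12, 13] -> counters=[0,2,0,0,1,1,0,2,0,0,1,0,2,2,0,0,0,1,0,0]
Step 5: insert uvz at [3, 8, 18] -> counters=[0,2,0,1,1,1,0,2,1,0,1,0,2,2,0,0,0,1,1,0]
Step 6: insert l at [1, 7, 12] -> counters=[0,3,0,1,1,1,0,3,1,0,1,0,3,2,0,0,0,1,1,0]
Step 7: insert xli at [5, 12, 13] -> counters=[0,3,0,1,1,2,0,3,1,0,1,0,4,3,0,0,0,1,1,0]
Step 8: insert l at [1, 7, 12] -> counters=[0,4,0,1,1,2,0,4,1,0,1,0,5,3,0,0,0,1,1,0]
Step 9: insert rcz at [4, 10, 17] -> counters=[0,4,0,1,2,2,0,4,1,0,2,0,5,3,0,0,0,2,1,0]
Step 10: delete uvz at [3, 8, 18] -> counters=[0,4,0,0,2,2,0,4,0,0,2,0,5,3,0,0,0,2,0,0]
Step 11: insert xli at [5, 12, 13] -> counters=[0,4,0,0,2,3,0,4,0,0,2,0,6,4,0,0,0,2,0,0]
Step 12: insert uvz at [3, 8, 18] -> counters=[0,4,0,1,2,3,0,4,1,0,2,0,6,4,0,0,0,2,1,0]
Step 13: insert rcz at [4, 10, 17] -> counters=[0,4,0,1,3,3,0,4,1,0,3,0,6,4,0,0,0,3,1,0]
Step 14: insert uae at [1, 7, 13] -> counters=[0,5,0,1,3,3,0,5,1,0,3,0,6,5,0,0,0,3,1,0]
Step 15: insert l at [1, 7, 12] -> counters=[0,6,0,1,3,3,0,6,1,0,3,0,7,5,0,0,0,3,1,0]
Step 16: insert rcz at [4, 10, 17] -> counters=[0,6,0,1,4,3,0,6,1,0,4,0,7,5,0,0,0,4,1,0]
Final counters=[0,6,0,1,4,3,0,6,1,0,4,0,7,5,0,0,0,4,1,0] -> counters[1]=6

Answer: 6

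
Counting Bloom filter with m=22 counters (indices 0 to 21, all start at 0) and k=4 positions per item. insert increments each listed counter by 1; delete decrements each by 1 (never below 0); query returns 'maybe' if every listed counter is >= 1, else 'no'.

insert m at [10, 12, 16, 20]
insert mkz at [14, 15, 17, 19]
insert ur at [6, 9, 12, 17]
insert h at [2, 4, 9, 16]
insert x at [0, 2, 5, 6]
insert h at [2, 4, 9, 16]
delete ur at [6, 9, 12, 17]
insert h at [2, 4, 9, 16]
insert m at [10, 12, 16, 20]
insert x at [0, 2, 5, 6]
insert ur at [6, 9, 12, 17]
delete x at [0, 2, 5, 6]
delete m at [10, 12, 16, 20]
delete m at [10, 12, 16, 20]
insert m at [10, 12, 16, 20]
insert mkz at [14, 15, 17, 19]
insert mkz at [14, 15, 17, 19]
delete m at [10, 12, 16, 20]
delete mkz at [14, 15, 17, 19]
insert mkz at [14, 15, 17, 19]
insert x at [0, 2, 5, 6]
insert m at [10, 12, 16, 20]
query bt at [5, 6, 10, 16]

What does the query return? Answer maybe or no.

Answer: maybe

Derivation:
Step 1: insert m at [10, 12, 16, 20] -> counters=[0,0,0,0,0,0,0,0,0,0,1,0,1,0,0,0,1,0,0,0,1,0]
Step 2: insert mkz at [14, 15, 17, 19] -> counters=[0,0,0,0,0,0,0,0,0,0,1,0,1,0,1,1,1,1,0,1,1,0]
Step 3: insert ur at [6, 9, 12, 17] -> counters=[0,0,0,0,0,0,1,0,0,1,1,0,2,0,1,1,1,2,0,1,1,0]
Step 4: insert h at [2, 4, 9, 16] -> counters=[0,0,1,0,1,0,1,0,0,2,1,0,2,0,1,1,2,2,0,1,1,0]
Step 5: insert x at [0, 2, 5, 6] -> counters=[1,0,2,0,1,1,2,0,0,2,1,0,2,0,1,1,2,2,0,1,1,0]
Step 6: insert h at [2, 4, 9, 16] -> counters=[1,0,3,0,2,1,2,0,0,3,1,0,2,0,1,1,3,2,0,1,1,0]
Step 7: delete ur at [6, 9, 12, 17] -> counters=[1,0,3,0,2,1,1,0,0,2,1,0,1,0,1,1,3,1,0,1,1,0]
Step 8: insert h at [2, 4, 9, 16] -> counters=[1,0,4,0,3,1,1,0,0,3,1,0,1,0,1,1,4,1,0,1,1,0]
Step 9: insert m at [10, 12, 16, 20] -> counters=[1,0,4,0,3,1,1,0,0,3,2,0,2,0,1,1,5,1,0,1,2,0]
Step 10: insert x at [0, 2, 5, 6] -> counters=[2,0,5,0,3,2,2,0,0,3,2,0,2,0,1,1,5,1,0,1,2,0]
Step 11: insert ur at [6, 9, 12, 17] -> counters=[2,0,5,0,3,2,3,0,0,4,2,0,3,0,1,1,5,2,0,1,2,0]
Step 12: delete x at [0, 2, 5, 6] -> counters=[1,0,4,0,3,1,2,0,0,4,2,0,3,0,1,1,5,2,0,1,2,0]
Step 13: delete m at [10, 12, 16, 20] -> counters=[1,0,4,0,3,1,2,0,0,4,1,0,2,0,1,1,4,2,0,1,1,0]
Step 14: delete m at [10, 12, 16, 20] -> counters=[1,0,4,0,3,1,2,0,0,4,0,0,1,0,1,1,3,2,0,1,0,0]
Step 15: insert m at [10, 12, 16, 20] -> counters=[1,0,4,0,3,1,2,0,0,4,1,0,2,0,1,1,4,2,0,1,1,0]
Step 16: insert mkz at [14, 15, 17, 19] -> counters=[1,0,4,0,3,1,2,0,0,4,1,0,2,0,2,2,4,3,0,2,1,0]
Step 17: insert mkz at [14, 15, 17, 19] -> counters=[1,0,4,0,3,1,2,0,0,4,1,0,2,0,3,3,4,4,0,3,1,0]
Step 18: delete m at [10, 12, 16, 20] -> counters=[1,0,4,0,3,1,2,0,0,4,0,0,1,0,3,3,3,4,0,3,0,0]
Step 19: delete mkz at [14, 15, 17, 19] -> counters=[1,0,4,0,3,1,2,0,0,4,0,0,1,0,2,2,3,3,0,2,0,0]
Step 20: insert mkz at [14, 15, 17, 19] -> counters=[1,0,4,0,3,1,2,0,0,4,0,0,1,0,3,3,3,4,0,3,0,0]
Step 21: insert x at [0, 2, 5, 6] -> counters=[2,0,5,0,3,2,3,0,0,4,0,0,1,0,3,3,3,4,0,3,0,0]
Step 22: insert m at [10, 12, 16, 20] -> counters=[2,0,5,0,3,2,3,0,0,4,1,0,2,0,3,3,4,4,0,3,1,0]
Query bt: check counters[5]=2 counters[6]=3 counters[10]=1 counters[16]=4 -> maybe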